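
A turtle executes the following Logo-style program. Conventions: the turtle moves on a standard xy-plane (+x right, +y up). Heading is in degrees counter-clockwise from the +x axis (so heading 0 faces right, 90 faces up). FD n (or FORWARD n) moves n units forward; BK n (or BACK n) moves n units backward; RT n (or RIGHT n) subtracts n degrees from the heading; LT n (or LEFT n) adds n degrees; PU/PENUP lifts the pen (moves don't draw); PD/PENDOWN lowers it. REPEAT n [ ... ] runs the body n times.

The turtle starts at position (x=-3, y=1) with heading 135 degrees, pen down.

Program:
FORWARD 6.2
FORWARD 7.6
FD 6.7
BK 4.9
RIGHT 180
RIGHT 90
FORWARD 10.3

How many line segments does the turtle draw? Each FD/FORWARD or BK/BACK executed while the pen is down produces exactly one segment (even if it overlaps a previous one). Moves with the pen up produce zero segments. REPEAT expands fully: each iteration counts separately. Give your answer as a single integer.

Answer: 5

Derivation:
Executing turtle program step by step:
Start: pos=(-3,1), heading=135, pen down
FD 6.2: (-3,1) -> (-7.384,5.384) [heading=135, draw]
FD 7.6: (-7.384,5.384) -> (-12.758,10.758) [heading=135, draw]
FD 6.7: (-12.758,10.758) -> (-17.496,15.496) [heading=135, draw]
BK 4.9: (-17.496,15.496) -> (-14.031,12.031) [heading=135, draw]
RT 180: heading 135 -> 315
RT 90: heading 315 -> 225
FD 10.3: (-14.031,12.031) -> (-21.314,4.748) [heading=225, draw]
Final: pos=(-21.314,4.748), heading=225, 5 segment(s) drawn
Segments drawn: 5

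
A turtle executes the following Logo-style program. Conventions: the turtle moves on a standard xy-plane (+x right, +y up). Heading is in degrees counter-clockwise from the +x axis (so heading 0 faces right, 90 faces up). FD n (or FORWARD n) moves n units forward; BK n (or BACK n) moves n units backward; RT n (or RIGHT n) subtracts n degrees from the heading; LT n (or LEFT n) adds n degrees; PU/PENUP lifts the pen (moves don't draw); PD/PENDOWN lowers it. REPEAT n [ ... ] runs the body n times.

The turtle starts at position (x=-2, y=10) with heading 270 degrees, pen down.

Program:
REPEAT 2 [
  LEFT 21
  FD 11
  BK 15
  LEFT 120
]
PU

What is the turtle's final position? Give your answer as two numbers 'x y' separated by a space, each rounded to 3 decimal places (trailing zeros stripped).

Answer: -4.67 9.93

Derivation:
Executing turtle program step by step:
Start: pos=(-2,10), heading=270, pen down
REPEAT 2 [
  -- iteration 1/2 --
  LT 21: heading 270 -> 291
  FD 11: (-2,10) -> (1.942,-0.269) [heading=291, draw]
  BK 15: (1.942,-0.269) -> (-3.433,13.734) [heading=291, draw]
  LT 120: heading 291 -> 51
  -- iteration 2/2 --
  LT 21: heading 51 -> 72
  FD 11: (-3.433,13.734) -> (-0.034,24.196) [heading=72, draw]
  BK 15: (-0.034,24.196) -> (-4.67,9.93) [heading=72, draw]
  LT 120: heading 72 -> 192
]
PU: pen up
Final: pos=(-4.67,9.93), heading=192, 4 segment(s) drawn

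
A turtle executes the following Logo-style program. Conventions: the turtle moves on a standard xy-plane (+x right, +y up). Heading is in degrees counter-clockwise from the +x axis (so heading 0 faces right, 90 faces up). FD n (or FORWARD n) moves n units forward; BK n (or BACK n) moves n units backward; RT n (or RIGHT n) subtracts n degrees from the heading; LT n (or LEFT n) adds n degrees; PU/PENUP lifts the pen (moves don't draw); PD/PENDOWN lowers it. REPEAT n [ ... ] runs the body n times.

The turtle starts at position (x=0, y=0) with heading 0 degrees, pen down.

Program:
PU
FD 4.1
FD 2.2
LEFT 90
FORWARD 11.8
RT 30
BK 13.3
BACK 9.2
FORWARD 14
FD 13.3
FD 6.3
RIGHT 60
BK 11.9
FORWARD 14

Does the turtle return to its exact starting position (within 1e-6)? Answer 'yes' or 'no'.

Answer: no

Derivation:
Executing turtle program step by step:
Start: pos=(0,0), heading=0, pen down
PU: pen up
FD 4.1: (0,0) -> (4.1,0) [heading=0, move]
FD 2.2: (4.1,0) -> (6.3,0) [heading=0, move]
LT 90: heading 0 -> 90
FD 11.8: (6.3,0) -> (6.3,11.8) [heading=90, move]
RT 30: heading 90 -> 60
BK 13.3: (6.3,11.8) -> (-0.35,0.282) [heading=60, move]
BK 9.2: (-0.35,0.282) -> (-4.95,-7.686) [heading=60, move]
FD 14: (-4.95,-7.686) -> (2.05,4.439) [heading=60, move]
FD 13.3: (2.05,4.439) -> (8.7,15.957) [heading=60, move]
FD 6.3: (8.7,15.957) -> (11.85,21.413) [heading=60, move]
RT 60: heading 60 -> 0
BK 11.9: (11.85,21.413) -> (-0.05,21.413) [heading=0, move]
FD 14: (-0.05,21.413) -> (13.95,21.413) [heading=0, move]
Final: pos=(13.95,21.413), heading=0, 0 segment(s) drawn

Start position: (0, 0)
Final position: (13.95, 21.413)
Distance = 25.556; >= 1e-6 -> NOT closed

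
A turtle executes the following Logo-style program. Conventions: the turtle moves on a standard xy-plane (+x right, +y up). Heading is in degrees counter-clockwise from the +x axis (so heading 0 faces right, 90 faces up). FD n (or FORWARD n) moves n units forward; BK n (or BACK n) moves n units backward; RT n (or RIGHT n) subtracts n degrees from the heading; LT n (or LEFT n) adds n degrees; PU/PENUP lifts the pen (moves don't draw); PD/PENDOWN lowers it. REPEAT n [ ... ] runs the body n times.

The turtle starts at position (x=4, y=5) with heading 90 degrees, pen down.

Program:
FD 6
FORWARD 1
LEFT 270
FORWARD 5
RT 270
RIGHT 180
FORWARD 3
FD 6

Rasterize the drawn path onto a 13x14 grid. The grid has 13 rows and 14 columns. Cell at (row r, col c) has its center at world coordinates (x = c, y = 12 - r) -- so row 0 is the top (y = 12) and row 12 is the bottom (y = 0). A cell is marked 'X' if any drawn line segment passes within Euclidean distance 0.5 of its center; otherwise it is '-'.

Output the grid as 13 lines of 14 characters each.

Segment 0: (4,5) -> (4,11)
Segment 1: (4,11) -> (4,12)
Segment 2: (4,12) -> (9,12)
Segment 3: (9,12) -> (9,9)
Segment 4: (9,9) -> (9,3)

Answer: ----XXXXXX----
----X----X----
----X----X----
----X----X----
----X----X----
----X----X----
----X----X----
----X----X----
---------X----
---------X----
--------------
--------------
--------------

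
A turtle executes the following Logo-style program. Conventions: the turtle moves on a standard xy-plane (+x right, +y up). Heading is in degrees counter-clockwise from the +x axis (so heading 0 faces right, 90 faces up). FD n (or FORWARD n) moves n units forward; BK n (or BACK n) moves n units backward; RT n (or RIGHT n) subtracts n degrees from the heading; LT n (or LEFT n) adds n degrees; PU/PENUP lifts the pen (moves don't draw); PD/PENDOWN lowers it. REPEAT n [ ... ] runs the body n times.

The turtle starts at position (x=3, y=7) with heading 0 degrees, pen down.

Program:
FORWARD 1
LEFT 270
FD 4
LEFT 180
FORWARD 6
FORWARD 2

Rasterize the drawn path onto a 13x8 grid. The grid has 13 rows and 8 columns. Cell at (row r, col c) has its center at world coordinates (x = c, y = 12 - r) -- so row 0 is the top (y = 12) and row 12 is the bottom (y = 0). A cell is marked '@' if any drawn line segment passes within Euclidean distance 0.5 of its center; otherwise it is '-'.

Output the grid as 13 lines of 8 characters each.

Answer: --------
----@---
----@---
----@---
----@---
---@@---
----@---
----@---
----@---
----@---
--------
--------
--------

Derivation:
Segment 0: (3,7) -> (4,7)
Segment 1: (4,7) -> (4,3)
Segment 2: (4,3) -> (4,9)
Segment 3: (4,9) -> (4,11)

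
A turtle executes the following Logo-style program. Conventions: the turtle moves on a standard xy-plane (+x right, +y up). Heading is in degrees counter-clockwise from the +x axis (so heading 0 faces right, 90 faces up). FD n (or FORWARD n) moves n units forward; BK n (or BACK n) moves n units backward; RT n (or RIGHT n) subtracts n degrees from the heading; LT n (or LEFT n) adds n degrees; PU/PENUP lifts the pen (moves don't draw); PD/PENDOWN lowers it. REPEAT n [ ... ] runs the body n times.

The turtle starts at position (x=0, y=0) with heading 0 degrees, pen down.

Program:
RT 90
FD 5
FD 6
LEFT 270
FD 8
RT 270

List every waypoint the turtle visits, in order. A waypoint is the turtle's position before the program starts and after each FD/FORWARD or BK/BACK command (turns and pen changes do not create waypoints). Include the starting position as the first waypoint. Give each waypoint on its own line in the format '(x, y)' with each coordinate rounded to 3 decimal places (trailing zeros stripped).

Answer: (0, 0)
(0, -5)
(0, -11)
(-8, -11)

Derivation:
Executing turtle program step by step:
Start: pos=(0,0), heading=0, pen down
RT 90: heading 0 -> 270
FD 5: (0,0) -> (0,-5) [heading=270, draw]
FD 6: (0,-5) -> (0,-11) [heading=270, draw]
LT 270: heading 270 -> 180
FD 8: (0,-11) -> (-8,-11) [heading=180, draw]
RT 270: heading 180 -> 270
Final: pos=(-8,-11), heading=270, 3 segment(s) drawn
Waypoints (4 total):
(0, 0)
(0, -5)
(0, -11)
(-8, -11)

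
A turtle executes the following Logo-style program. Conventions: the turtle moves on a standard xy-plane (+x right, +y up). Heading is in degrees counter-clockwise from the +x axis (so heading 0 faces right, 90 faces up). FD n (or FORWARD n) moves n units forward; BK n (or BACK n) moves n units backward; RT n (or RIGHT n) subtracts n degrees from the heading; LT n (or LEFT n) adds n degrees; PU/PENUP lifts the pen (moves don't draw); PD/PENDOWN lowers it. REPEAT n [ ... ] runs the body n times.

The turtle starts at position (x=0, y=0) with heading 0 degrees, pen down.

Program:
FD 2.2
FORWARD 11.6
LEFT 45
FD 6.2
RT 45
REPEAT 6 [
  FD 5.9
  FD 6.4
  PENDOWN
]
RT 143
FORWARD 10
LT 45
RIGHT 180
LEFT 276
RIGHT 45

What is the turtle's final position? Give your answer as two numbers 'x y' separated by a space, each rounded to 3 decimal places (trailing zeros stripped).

Answer: 83.998 -1.634

Derivation:
Executing turtle program step by step:
Start: pos=(0,0), heading=0, pen down
FD 2.2: (0,0) -> (2.2,0) [heading=0, draw]
FD 11.6: (2.2,0) -> (13.8,0) [heading=0, draw]
LT 45: heading 0 -> 45
FD 6.2: (13.8,0) -> (18.184,4.384) [heading=45, draw]
RT 45: heading 45 -> 0
REPEAT 6 [
  -- iteration 1/6 --
  FD 5.9: (18.184,4.384) -> (24.084,4.384) [heading=0, draw]
  FD 6.4: (24.084,4.384) -> (30.484,4.384) [heading=0, draw]
  PD: pen down
  -- iteration 2/6 --
  FD 5.9: (30.484,4.384) -> (36.384,4.384) [heading=0, draw]
  FD 6.4: (36.384,4.384) -> (42.784,4.384) [heading=0, draw]
  PD: pen down
  -- iteration 3/6 --
  FD 5.9: (42.784,4.384) -> (48.684,4.384) [heading=0, draw]
  FD 6.4: (48.684,4.384) -> (55.084,4.384) [heading=0, draw]
  PD: pen down
  -- iteration 4/6 --
  FD 5.9: (55.084,4.384) -> (60.984,4.384) [heading=0, draw]
  FD 6.4: (60.984,4.384) -> (67.384,4.384) [heading=0, draw]
  PD: pen down
  -- iteration 5/6 --
  FD 5.9: (67.384,4.384) -> (73.284,4.384) [heading=0, draw]
  FD 6.4: (73.284,4.384) -> (79.684,4.384) [heading=0, draw]
  PD: pen down
  -- iteration 6/6 --
  FD 5.9: (79.684,4.384) -> (85.584,4.384) [heading=0, draw]
  FD 6.4: (85.584,4.384) -> (91.984,4.384) [heading=0, draw]
  PD: pen down
]
RT 143: heading 0 -> 217
FD 10: (91.984,4.384) -> (83.998,-1.634) [heading=217, draw]
LT 45: heading 217 -> 262
RT 180: heading 262 -> 82
LT 276: heading 82 -> 358
RT 45: heading 358 -> 313
Final: pos=(83.998,-1.634), heading=313, 16 segment(s) drawn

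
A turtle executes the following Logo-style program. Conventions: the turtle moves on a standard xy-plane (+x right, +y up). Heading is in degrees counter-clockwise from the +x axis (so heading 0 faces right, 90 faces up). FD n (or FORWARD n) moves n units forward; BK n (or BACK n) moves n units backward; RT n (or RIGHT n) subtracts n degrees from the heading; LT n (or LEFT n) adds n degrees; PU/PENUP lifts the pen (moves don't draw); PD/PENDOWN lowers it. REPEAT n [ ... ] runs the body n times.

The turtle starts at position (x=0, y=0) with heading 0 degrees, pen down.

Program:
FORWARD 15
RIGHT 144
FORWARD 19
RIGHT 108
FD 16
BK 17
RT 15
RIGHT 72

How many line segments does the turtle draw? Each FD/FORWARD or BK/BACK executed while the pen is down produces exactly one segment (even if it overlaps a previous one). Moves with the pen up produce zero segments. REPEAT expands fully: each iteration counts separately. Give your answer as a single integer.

Answer: 4

Derivation:
Executing turtle program step by step:
Start: pos=(0,0), heading=0, pen down
FD 15: (0,0) -> (15,0) [heading=0, draw]
RT 144: heading 0 -> 216
FD 19: (15,0) -> (-0.371,-11.168) [heading=216, draw]
RT 108: heading 216 -> 108
FD 16: (-0.371,-11.168) -> (-5.316,4.049) [heading=108, draw]
BK 17: (-5.316,4.049) -> (-0.062,-12.119) [heading=108, draw]
RT 15: heading 108 -> 93
RT 72: heading 93 -> 21
Final: pos=(-0.062,-12.119), heading=21, 4 segment(s) drawn
Segments drawn: 4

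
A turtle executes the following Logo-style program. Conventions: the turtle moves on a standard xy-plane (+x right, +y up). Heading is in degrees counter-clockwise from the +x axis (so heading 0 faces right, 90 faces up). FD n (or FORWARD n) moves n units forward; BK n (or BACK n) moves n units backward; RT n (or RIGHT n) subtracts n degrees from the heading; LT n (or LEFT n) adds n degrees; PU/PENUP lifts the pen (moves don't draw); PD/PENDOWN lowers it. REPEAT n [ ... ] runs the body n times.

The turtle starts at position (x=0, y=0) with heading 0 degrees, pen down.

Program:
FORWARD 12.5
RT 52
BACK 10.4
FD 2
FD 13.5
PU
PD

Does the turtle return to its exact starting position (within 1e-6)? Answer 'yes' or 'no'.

Answer: no

Derivation:
Executing turtle program step by step:
Start: pos=(0,0), heading=0, pen down
FD 12.5: (0,0) -> (12.5,0) [heading=0, draw]
RT 52: heading 0 -> 308
BK 10.4: (12.5,0) -> (6.097,8.195) [heading=308, draw]
FD 2: (6.097,8.195) -> (7.328,6.619) [heading=308, draw]
FD 13.5: (7.328,6.619) -> (15.64,-4.019) [heading=308, draw]
PU: pen up
PD: pen down
Final: pos=(15.64,-4.019), heading=308, 4 segment(s) drawn

Start position: (0, 0)
Final position: (15.64, -4.019)
Distance = 16.148; >= 1e-6 -> NOT closed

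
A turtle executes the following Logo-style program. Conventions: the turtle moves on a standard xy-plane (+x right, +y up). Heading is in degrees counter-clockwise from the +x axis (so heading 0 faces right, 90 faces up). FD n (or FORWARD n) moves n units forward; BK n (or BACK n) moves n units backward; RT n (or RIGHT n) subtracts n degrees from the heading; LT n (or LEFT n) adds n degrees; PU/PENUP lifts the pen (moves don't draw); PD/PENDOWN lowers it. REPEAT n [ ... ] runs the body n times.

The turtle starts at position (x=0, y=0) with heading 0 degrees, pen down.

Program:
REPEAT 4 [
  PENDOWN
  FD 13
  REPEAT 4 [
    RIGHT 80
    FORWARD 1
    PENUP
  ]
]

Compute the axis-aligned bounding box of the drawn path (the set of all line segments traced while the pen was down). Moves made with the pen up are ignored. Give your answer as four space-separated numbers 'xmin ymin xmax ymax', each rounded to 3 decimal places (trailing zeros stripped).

Answer: 0 -0.985 25.216 32.599

Derivation:
Executing turtle program step by step:
Start: pos=(0,0), heading=0, pen down
REPEAT 4 [
  -- iteration 1/4 --
  PD: pen down
  FD 13: (0,0) -> (13,0) [heading=0, draw]
  REPEAT 4 [
    -- iteration 1/4 --
    RT 80: heading 0 -> 280
    FD 1: (13,0) -> (13.174,-0.985) [heading=280, draw]
    PU: pen up
    -- iteration 2/4 --
    RT 80: heading 280 -> 200
    FD 1: (13.174,-0.985) -> (12.234,-1.327) [heading=200, move]
    PU: pen up
    -- iteration 3/4 --
    RT 80: heading 200 -> 120
    FD 1: (12.234,-1.327) -> (11.734,-0.461) [heading=120, move]
    PU: pen up
    -- iteration 4/4 --
    RT 80: heading 120 -> 40
    FD 1: (11.734,-0.461) -> (12.5,0.182) [heading=40, move]
    PU: pen up
  ]
  -- iteration 2/4 --
  PD: pen down
  FD 13: (12.5,0.182) -> (22.459,8.538) [heading=40, draw]
  REPEAT 4 [
    -- iteration 1/4 --
    RT 80: heading 40 -> 320
    FD 1: (22.459,8.538) -> (23.225,7.895) [heading=320, draw]
    PU: pen up
    -- iteration 2/4 --
    RT 80: heading 320 -> 240
    FD 1: (23.225,7.895) -> (22.725,7.029) [heading=240, move]
    PU: pen up
    -- iteration 3/4 --
    RT 80: heading 240 -> 160
    FD 1: (22.725,7.029) -> (21.785,7.371) [heading=160, move]
    PU: pen up
    -- iteration 4/4 --
    RT 80: heading 160 -> 80
    FD 1: (21.785,7.371) -> (21.959,8.356) [heading=80, move]
    PU: pen up
  ]
  -- iteration 3/4 --
  PD: pen down
  FD 13: (21.959,8.356) -> (24.216,21.159) [heading=80, draw]
  REPEAT 4 [
    -- iteration 1/4 --
    RT 80: heading 80 -> 0
    FD 1: (24.216,21.159) -> (25.216,21.159) [heading=0, draw]
    PU: pen up
    -- iteration 2/4 --
    RT 80: heading 0 -> 280
    FD 1: (25.216,21.159) -> (25.39,20.174) [heading=280, move]
    PU: pen up
    -- iteration 3/4 --
    RT 80: heading 280 -> 200
    FD 1: (25.39,20.174) -> (24.45,19.832) [heading=200, move]
    PU: pen up
    -- iteration 4/4 --
    RT 80: heading 200 -> 120
    FD 1: (24.45,19.832) -> (23.95,20.698) [heading=120, move]
    PU: pen up
  ]
  -- iteration 4/4 --
  PD: pen down
  FD 13: (23.95,20.698) -> (17.45,31.956) [heading=120, draw]
  REPEAT 4 [
    -- iteration 1/4 --
    RT 80: heading 120 -> 40
    FD 1: (17.45,31.956) -> (18.216,32.599) [heading=40, draw]
    PU: pen up
    -- iteration 2/4 --
    RT 80: heading 40 -> 320
    FD 1: (18.216,32.599) -> (18.982,31.956) [heading=320, move]
    PU: pen up
    -- iteration 3/4 --
    RT 80: heading 320 -> 240
    FD 1: (18.982,31.956) -> (18.482,31.09) [heading=240, move]
    PU: pen up
    -- iteration 4/4 --
    RT 80: heading 240 -> 160
    FD 1: (18.482,31.09) -> (17.542,31.432) [heading=160, move]
    PU: pen up
  ]
]
Final: pos=(17.542,31.432), heading=160, 8 segment(s) drawn

Segment endpoints: x in {0, 12.5, 13, 13.174, 17.45, 18.216, 21.959, 22.459, 23.225, 23.95, 24.216, 25.216}, y in {-0.985, 0, 0.182, 7.895, 8.356, 8.538, 20.698, 21.159, 31.956, 32.599}
xmin=0, ymin=-0.985, xmax=25.216, ymax=32.599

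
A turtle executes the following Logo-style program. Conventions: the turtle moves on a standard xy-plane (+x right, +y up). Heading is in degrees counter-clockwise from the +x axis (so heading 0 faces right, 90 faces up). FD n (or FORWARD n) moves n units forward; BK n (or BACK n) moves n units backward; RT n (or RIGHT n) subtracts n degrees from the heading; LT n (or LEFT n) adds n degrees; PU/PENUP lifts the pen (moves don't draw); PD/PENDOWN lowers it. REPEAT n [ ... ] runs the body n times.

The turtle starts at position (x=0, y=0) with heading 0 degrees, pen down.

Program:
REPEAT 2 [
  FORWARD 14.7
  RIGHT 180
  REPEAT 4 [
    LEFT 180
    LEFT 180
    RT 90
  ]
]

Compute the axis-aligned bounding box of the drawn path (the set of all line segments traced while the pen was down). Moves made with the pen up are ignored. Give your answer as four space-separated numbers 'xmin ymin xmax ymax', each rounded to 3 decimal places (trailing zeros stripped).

Executing turtle program step by step:
Start: pos=(0,0), heading=0, pen down
REPEAT 2 [
  -- iteration 1/2 --
  FD 14.7: (0,0) -> (14.7,0) [heading=0, draw]
  RT 180: heading 0 -> 180
  REPEAT 4 [
    -- iteration 1/4 --
    LT 180: heading 180 -> 0
    LT 180: heading 0 -> 180
    RT 90: heading 180 -> 90
    -- iteration 2/4 --
    LT 180: heading 90 -> 270
    LT 180: heading 270 -> 90
    RT 90: heading 90 -> 0
    -- iteration 3/4 --
    LT 180: heading 0 -> 180
    LT 180: heading 180 -> 0
    RT 90: heading 0 -> 270
    -- iteration 4/4 --
    LT 180: heading 270 -> 90
    LT 180: heading 90 -> 270
    RT 90: heading 270 -> 180
  ]
  -- iteration 2/2 --
  FD 14.7: (14.7,0) -> (0,0) [heading=180, draw]
  RT 180: heading 180 -> 0
  REPEAT 4 [
    -- iteration 1/4 --
    LT 180: heading 0 -> 180
    LT 180: heading 180 -> 0
    RT 90: heading 0 -> 270
    -- iteration 2/4 --
    LT 180: heading 270 -> 90
    LT 180: heading 90 -> 270
    RT 90: heading 270 -> 180
    -- iteration 3/4 --
    LT 180: heading 180 -> 0
    LT 180: heading 0 -> 180
    RT 90: heading 180 -> 90
    -- iteration 4/4 --
    LT 180: heading 90 -> 270
    LT 180: heading 270 -> 90
    RT 90: heading 90 -> 0
  ]
]
Final: pos=(0,0), heading=0, 2 segment(s) drawn

Segment endpoints: x in {0, 14.7}, y in {0, 0}
xmin=0, ymin=0, xmax=14.7, ymax=0

Answer: 0 0 14.7 0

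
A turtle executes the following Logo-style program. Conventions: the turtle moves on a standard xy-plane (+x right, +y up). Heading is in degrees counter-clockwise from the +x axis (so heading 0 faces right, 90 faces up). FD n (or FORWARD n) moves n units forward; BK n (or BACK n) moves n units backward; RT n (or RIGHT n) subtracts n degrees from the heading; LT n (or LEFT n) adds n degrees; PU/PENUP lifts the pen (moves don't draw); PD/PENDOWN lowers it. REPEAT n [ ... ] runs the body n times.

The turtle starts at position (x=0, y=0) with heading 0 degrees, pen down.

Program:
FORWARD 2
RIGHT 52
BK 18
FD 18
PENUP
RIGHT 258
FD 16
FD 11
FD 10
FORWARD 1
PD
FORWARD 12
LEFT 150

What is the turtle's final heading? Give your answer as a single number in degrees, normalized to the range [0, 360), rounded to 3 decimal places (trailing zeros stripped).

Answer: 200

Derivation:
Executing turtle program step by step:
Start: pos=(0,0), heading=0, pen down
FD 2: (0,0) -> (2,0) [heading=0, draw]
RT 52: heading 0 -> 308
BK 18: (2,0) -> (-9.082,14.184) [heading=308, draw]
FD 18: (-9.082,14.184) -> (2,0) [heading=308, draw]
PU: pen up
RT 258: heading 308 -> 50
FD 16: (2,0) -> (12.285,12.257) [heading=50, move]
FD 11: (12.285,12.257) -> (19.355,20.683) [heading=50, move]
FD 10: (19.355,20.683) -> (25.783,28.344) [heading=50, move]
FD 1: (25.783,28.344) -> (26.426,29.11) [heading=50, move]
PD: pen down
FD 12: (26.426,29.11) -> (34.139,38.302) [heading=50, draw]
LT 150: heading 50 -> 200
Final: pos=(34.139,38.302), heading=200, 4 segment(s) drawn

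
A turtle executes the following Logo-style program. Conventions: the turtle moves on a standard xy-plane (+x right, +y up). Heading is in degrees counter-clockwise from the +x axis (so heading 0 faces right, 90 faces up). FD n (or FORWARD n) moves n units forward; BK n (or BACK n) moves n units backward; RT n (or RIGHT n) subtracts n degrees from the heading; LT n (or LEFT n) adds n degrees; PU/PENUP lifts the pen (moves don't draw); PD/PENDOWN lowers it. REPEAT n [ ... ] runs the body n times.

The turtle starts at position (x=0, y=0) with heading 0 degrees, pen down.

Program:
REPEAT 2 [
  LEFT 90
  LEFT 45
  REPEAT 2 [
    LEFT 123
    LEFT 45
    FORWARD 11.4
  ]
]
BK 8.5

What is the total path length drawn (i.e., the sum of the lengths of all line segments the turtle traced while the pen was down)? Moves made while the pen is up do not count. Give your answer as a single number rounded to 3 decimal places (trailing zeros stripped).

Answer: 54.1

Derivation:
Executing turtle program step by step:
Start: pos=(0,0), heading=0, pen down
REPEAT 2 [
  -- iteration 1/2 --
  LT 90: heading 0 -> 90
  LT 45: heading 90 -> 135
  REPEAT 2 [
    -- iteration 1/2 --
    LT 123: heading 135 -> 258
    LT 45: heading 258 -> 303
    FD 11.4: (0,0) -> (6.209,-9.561) [heading=303, draw]
    -- iteration 2/2 --
    LT 123: heading 303 -> 66
    LT 45: heading 66 -> 111
    FD 11.4: (6.209,-9.561) -> (2.123,1.082) [heading=111, draw]
  ]
  -- iteration 2/2 --
  LT 90: heading 111 -> 201
  LT 45: heading 201 -> 246
  REPEAT 2 [
    -- iteration 1/2 --
    LT 123: heading 246 -> 9
    LT 45: heading 9 -> 54
    FD 11.4: (2.123,1.082) -> (8.824,10.305) [heading=54, draw]
    -- iteration 2/2 --
    LT 123: heading 54 -> 177
    LT 45: heading 177 -> 222
    FD 11.4: (8.824,10.305) -> (0.352,2.677) [heading=222, draw]
  ]
]
BK 8.5: (0.352,2.677) -> (6.669,8.364) [heading=222, draw]
Final: pos=(6.669,8.364), heading=222, 5 segment(s) drawn

Segment lengths:
  seg 1: (0,0) -> (6.209,-9.561), length = 11.4
  seg 2: (6.209,-9.561) -> (2.123,1.082), length = 11.4
  seg 3: (2.123,1.082) -> (8.824,10.305), length = 11.4
  seg 4: (8.824,10.305) -> (0.352,2.677), length = 11.4
  seg 5: (0.352,2.677) -> (6.669,8.364), length = 8.5
Total = 54.1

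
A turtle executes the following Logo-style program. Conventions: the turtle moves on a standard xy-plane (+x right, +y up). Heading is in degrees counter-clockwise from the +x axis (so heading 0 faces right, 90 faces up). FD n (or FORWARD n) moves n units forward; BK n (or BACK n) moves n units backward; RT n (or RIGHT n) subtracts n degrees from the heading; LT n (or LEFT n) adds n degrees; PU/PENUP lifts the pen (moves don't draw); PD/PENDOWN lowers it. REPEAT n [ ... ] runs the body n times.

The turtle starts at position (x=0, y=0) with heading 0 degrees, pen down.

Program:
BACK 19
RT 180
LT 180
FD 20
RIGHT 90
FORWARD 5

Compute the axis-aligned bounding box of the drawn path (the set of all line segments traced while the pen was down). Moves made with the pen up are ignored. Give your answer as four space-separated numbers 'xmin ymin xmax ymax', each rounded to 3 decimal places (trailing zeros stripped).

Answer: -19 -5 1 0

Derivation:
Executing turtle program step by step:
Start: pos=(0,0), heading=0, pen down
BK 19: (0,0) -> (-19,0) [heading=0, draw]
RT 180: heading 0 -> 180
LT 180: heading 180 -> 0
FD 20: (-19,0) -> (1,0) [heading=0, draw]
RT 90: heading 0 -> 270
FD 5: (1,0) -> (1,-5) [heading=270, draw]
Final: pos=(1,-5), heading=270, 3 segment(s) drawn

Segment endpoints: x in {-19, 0, 1, 1}, y in {-5, 0}
xmin=-19, ymin=-5, xmax=1, ymax=0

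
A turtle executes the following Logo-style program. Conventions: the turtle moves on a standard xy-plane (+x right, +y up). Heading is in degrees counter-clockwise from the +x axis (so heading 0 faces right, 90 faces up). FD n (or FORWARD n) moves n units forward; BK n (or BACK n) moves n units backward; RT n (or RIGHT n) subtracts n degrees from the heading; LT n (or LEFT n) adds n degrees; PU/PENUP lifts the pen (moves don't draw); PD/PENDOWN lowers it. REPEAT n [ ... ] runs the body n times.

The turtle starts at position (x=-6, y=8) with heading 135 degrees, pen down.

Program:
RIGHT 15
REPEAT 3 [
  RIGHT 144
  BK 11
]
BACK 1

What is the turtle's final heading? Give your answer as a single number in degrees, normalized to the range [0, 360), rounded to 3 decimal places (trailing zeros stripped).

Answer: 48

Derivation:
Executing turtle program step by step:
Start: pos=(-6,8), heading=135, pen down
RT 15: heading 135 -> 120
REPEAT 3 [
  -- iteration 1/3 --
  RT 144: heading 120 -> 336
  BK 11: (-6,8) -> (-16.049,12.474) [heading=336, draw]
  -- iteration 2/3 --
  RT 144: heading 336 -> 192
  BK 11: (-16.049,12.474) -> (-5.289,14.761) [heading=192, draw]
  -- iteration 3/3 --
  RT 144: heading 192 -> 48
  BK 11: (-5.289,14.761) -> (-12.65,6.587) [heading=48, draw]
]
BK 1: (-12.65,6.587) -> (-13.319,5.843) [heading=48, draw]
Final: pos=(-13.319,5.843), heading=48, 4 segment(s) drawn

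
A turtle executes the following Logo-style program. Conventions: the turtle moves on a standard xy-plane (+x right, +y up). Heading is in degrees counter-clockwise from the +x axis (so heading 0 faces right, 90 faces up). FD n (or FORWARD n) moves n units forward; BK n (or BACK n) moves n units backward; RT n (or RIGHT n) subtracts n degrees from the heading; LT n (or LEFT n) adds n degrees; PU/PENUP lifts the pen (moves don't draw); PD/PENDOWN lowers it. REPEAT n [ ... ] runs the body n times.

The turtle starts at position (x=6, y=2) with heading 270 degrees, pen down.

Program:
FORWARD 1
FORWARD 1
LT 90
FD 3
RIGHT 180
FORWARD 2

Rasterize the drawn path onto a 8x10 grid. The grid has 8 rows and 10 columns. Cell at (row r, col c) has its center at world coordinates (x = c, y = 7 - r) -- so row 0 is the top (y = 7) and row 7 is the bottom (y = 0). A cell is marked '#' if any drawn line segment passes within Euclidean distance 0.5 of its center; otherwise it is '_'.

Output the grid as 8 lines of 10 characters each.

Segment 0: (6,2) -> (6,1)
Segment 1: (6,1) -> (6,0)
Segment 2: (6,0) -> (9,-0)
Segment 3: (9,-0) -> (7,-0)

Answer: __________
__________
__________
__________
__________
______#___
______#___
______####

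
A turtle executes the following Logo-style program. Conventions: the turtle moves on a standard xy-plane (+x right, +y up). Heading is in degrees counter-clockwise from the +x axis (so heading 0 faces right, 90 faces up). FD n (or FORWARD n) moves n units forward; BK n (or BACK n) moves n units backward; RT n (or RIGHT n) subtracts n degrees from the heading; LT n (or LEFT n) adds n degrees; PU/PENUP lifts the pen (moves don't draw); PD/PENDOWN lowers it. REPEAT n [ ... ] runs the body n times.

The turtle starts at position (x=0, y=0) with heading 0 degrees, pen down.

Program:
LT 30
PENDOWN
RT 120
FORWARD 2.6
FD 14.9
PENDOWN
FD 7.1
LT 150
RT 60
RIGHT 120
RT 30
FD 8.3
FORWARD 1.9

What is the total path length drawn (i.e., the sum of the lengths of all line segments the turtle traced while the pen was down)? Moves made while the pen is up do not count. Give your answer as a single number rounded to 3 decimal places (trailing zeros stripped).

Executing turtle program step by step:
Start: pos=(0,0), heading=0, pen down
LT 30: heading 0 -> 30
PD: pen down
RT 120: heading 30 -> 270
FD 2.6: (0,0) -> (0,-2.6) [heading=270, draw]
FD 14.9: (0,-2.6) -> (0,-17.5) [heading=270, draw]
PD: pen down
FD 7.1: (0,-17.5) -> (0,-24.6) [heading=270, draw]
LT 150: heading 270 -> 60
RT 60: heading 60 -> 0
RT 120: heading 0 -> 240
RT 30: heading 240 -> 210
FD 8.3: (0,-24.6) -> (-7.188,-28.75) [heading=210, draw]
FD 1.9: (-7.188,-28.75) -> (-8.833,-29.7) [heading=210, draw]
Final: pos=(-8.833,-29.7), heading=210, 5 segment(s) drawn

Segment lengths:
  seg 1: (0,0) -> (0,-2.6), length = 2.6
  seg 2: (0,-2.6) -> (0,-17.5), length = 14.9
  seg 3: (0,-17.5) -> (0,-24.6), length = 7.1
  seg 4: (0,-24.6) -> (-7.188,-28.75), length = 8.3
  seg 5: (-7.188,-28.75) -> (-8.833,-29.7), length = 1.9
Total = 34.8

Answer: 34.8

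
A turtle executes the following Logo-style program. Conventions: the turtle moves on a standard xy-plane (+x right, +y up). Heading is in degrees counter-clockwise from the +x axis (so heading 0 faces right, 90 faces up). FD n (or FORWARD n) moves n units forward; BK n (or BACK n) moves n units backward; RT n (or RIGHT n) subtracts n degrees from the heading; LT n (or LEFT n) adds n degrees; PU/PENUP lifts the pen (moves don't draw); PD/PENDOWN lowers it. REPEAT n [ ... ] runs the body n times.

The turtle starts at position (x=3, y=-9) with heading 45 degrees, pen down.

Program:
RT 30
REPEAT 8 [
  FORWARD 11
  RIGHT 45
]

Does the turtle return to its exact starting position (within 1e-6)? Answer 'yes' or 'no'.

Answer: yes

Derivation:
Executing turtle program step by step:
Start: pos=(3,-9), heading=45, pen down
RT 30: heading 45 -> 15
REPEAT 8 [
  -- iteration 1/8 --
  FD 11: (3,-9) -> (13.625,-6.153) [heading=15, draw]
  RT 45: heading 15 -> 330
  -- iteration 2/8 --
  FD 11: (13.625,-6.153) -> (23.151,-11.653) [heading=330, draw]
  RT 45: heading 330 -> 285
  -- iteration 3/8 --
  FD 11: (23.151,-11.653) -> (25.998,-22.278) [heading=285, draw]
  RT 45: heading 285 -> 240
  -- iteration 4/8 --
  FD 11: (25.998,-22.278) -> (20.498,-31.804) [heading=240, draw]
  RT 45: heading 240 -> 195
  -- iteration 5/8 --
  FD 11: (20.498,-31.804) -> (9.873,-34.651) [heading=195, draw]
  RT 45: heading 195 -> 150
  -- iteration 6/8 --
  FD 11: (9.873,-34.651) -> (0.347,-29.151) [heading=150, draw]
  RT 45: heading 150 -> 105
  -- iteration 7/8 --
  FD 11: (0.347,-29.151) -> (-2.5,-18.526) [heading=105, draw]
  RT 45: heading 105 -> 60
  -- iteration 8/8 --
  FD 11: (-2.5,-18.526) -> (3,-9) [heading=60, draw]
  RT 45: heading 60 -> 15
]
Final: pos=(3,-9), heading=15, 8 segment(s) drawn

Start position: (3, -9)
Final position: (3, -9)
Distance = 0; < 1e-6 -> CLOSED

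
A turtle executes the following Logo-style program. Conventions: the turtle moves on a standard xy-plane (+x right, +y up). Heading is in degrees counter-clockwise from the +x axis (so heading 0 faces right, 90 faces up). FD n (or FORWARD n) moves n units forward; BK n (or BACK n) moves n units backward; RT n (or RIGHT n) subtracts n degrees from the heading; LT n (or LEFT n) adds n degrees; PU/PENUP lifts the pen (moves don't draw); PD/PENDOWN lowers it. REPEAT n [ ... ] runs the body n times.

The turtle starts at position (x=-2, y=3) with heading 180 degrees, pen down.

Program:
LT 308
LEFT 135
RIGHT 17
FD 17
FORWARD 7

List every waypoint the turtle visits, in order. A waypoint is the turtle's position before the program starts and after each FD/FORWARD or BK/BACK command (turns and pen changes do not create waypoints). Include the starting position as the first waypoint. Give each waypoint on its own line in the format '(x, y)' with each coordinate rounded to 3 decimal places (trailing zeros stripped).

Answer: (-2, 3)
(-8.915, -12.53)
(-11.762, -18.925)

Derivation:
Executing turtle program step by step:
Start: pos=(-2,3), heading=180, pen down
LT 308: heading 180 -> 128
LT 135: heading 128 -> 263
RT 17: heading 263 -> 246
FD 17: (-2,3) -> (-8.915,-12.53) [heading=246, draw]
FD 7: (-8.915,-12.53) -> (-11.762,-18.925) [heading=246, draw]
Final: pos=(-11.762,-18.925), heading=246, 2 segment(s) drawn
Waypoints (3 total):
(-2, 3)
(-8.915, -12.53)
(-11.762, -18.925)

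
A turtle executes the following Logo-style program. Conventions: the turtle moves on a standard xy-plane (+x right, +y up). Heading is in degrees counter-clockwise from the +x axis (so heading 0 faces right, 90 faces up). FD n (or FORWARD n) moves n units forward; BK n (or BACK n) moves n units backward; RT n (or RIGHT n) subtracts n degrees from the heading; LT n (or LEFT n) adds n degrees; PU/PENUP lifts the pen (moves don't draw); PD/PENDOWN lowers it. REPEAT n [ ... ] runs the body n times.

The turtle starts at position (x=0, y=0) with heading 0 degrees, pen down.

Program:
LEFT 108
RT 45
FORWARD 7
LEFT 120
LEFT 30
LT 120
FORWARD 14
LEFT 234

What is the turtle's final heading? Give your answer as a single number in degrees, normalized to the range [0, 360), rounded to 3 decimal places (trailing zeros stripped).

Answer: 207

Derivation:
Executing turtle program step by step:
Start: pos=(0,0), heading=0, pen down
LT 108: heading 0 -> 108
RT 45: heading 108 -> 63
FD 7: (0,0) -> (3.178,6.237) [heading=63, draw]
LT 120: heading 63 -> 183
LT 30: heading 183 -> 213
LT 120: heading 213 -> 333
FD 14: (3.178,6.237) -> (15.652,-0.119) [heading=333, draw]
LT 234: heading 333 -> 207
Final: pos=(15.652,-0.119), heading=207, 2 segment(s) drawn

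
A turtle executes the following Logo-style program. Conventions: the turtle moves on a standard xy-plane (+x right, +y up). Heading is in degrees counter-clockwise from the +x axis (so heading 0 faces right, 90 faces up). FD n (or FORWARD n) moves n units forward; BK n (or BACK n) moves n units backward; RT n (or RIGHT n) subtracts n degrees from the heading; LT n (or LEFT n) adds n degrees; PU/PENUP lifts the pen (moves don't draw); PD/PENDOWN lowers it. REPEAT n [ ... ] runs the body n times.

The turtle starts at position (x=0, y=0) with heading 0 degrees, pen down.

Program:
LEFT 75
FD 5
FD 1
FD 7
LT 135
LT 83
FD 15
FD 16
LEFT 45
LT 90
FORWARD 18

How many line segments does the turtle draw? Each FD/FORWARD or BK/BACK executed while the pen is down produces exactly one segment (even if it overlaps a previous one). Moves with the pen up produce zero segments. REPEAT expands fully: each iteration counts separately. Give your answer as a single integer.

Executing turtle program step by step:
Start: pos=(0,0), heading=0, pen down
LT 75: heading 0 -> 75
FD 5: (0,0) -> (1.294,4.83) [heading=75, draw]
FD 1: (1.294,4.83) -> (1.553,5.796) [heading=75, draw]
FD 7: (1.553,5.796) -> (3.365,12.557) [heading=75, draw]
LT 135: heading 75 -> 210
LT 83: heading 210 -> 293
FD 15: (3.365,12.557) -> (9.226,-1.251) [heading=293, draw]
FD 16: (9.226,-1.251) -> (15.477,-15.979) [heading=293, draw]
LT 45: heading 293 -> 338
LT 90: heading 338 -> 68
FD 18: (15.477,-15.979) -> (22.22,0.711) [heading=68, draw]
Final: pos=(22.22,0.711), heading=68, 6 segment(s) drawn
Segments drawn: 6

Answer: 6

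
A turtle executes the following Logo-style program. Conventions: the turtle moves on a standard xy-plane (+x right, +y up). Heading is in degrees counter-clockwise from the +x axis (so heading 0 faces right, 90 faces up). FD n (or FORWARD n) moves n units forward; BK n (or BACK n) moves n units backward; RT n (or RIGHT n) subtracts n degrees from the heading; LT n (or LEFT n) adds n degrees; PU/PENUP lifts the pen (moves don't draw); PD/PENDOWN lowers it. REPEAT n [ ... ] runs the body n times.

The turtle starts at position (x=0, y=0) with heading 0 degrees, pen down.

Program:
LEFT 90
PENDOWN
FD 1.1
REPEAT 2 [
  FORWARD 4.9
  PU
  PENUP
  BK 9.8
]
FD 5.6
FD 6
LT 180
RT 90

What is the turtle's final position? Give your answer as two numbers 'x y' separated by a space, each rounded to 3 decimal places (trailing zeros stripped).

Answer: 0 2.9

Derivation:
Executing turtle program step by step:
Start: pos=(0,0), heading=0, pen down
LT 90: heading 0 -> 90
PD: pen down
FD 1.1: (0,0) -> (0,1.1) [heading=90, draw]
REPEAT 2 [
  -- iteration 1/2 --
  FD 4.9: (0,1.1) -> (0,6) [heading=90, draw]
  PU: pen up
  PU: pen up
  BK 9.8: (0,6) -> (0,-3.8) [heading=90, move]
  -- iteration 2/2 --
  FD 4.9: (0,-3.8) -> (0,1.1) [heading=90, move]
  PU: pen up
  PU: pen up
  BK 9.8: (0,1.1) -> (0,-8.7) [heading=90, move]
]
FD 5.6: (0,-8.7) -> (0,-3.1) [heading=90, move]
FD 6: (0,-3.1) -> (0,2.9) [heading=90, move]
LT 180: heading 90 -> 270
RT 90: heading 270 -> 180
Final: pos=(0,2.9), heading=180, 2 segment(s) drawn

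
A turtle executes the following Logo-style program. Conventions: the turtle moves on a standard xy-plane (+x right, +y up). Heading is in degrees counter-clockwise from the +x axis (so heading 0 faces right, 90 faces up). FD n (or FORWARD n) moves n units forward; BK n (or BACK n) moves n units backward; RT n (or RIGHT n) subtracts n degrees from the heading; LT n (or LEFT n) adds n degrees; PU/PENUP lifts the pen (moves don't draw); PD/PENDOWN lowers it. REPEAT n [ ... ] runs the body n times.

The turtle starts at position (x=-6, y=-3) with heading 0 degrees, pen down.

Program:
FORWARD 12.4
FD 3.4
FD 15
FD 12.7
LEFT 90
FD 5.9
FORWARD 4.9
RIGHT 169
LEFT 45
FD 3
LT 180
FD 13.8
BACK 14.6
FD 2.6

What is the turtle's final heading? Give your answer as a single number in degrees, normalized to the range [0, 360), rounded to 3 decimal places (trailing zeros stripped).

Executing turtle program step by step:
Start: pos=(-6,-3), heading=0, pen down
FD 12.4: (-6,-3) -> (6.4,-3) [heading=0, draw]
FD 3.4: (6.4,-3) -> (9.8,-3) [heading=0, draw]
FD 15: (9.8,-3) -> (24.8,-3) [heading=0, draw]
FD 12.7: (24.8,-3) -> (37.5,-3) [heading=0, draw]
LT 90: heading 0 -> 90
FD 5.9: (37.5,-3) -> (37.5,2.9) [heading=90, draw]
FD 4.9: (37.5,2.9) -> (37.5,7.8) [heading=90, draw]
RT 169: heading 90 -> 281
LT 45: heading 281 -> 326
FD 3: (37.5,7.8) -> (39.987,6.122) [heading=326, draw]
LT 180: heading 326 -> 146
FD 13.8: (39.987,6.122) -> (28.546,13.839) [heading=146, draw]
BK 14.6: (28.546,13.839) -> (40.65,5.675) [heading=146, draw]
FD 2.6: (40.65,5.675) -> (38.495,7.129) [heading=146, draw]
Final: pos=(38.495,7.129), heading=146, 10 segment(s) drawn

Answer: 146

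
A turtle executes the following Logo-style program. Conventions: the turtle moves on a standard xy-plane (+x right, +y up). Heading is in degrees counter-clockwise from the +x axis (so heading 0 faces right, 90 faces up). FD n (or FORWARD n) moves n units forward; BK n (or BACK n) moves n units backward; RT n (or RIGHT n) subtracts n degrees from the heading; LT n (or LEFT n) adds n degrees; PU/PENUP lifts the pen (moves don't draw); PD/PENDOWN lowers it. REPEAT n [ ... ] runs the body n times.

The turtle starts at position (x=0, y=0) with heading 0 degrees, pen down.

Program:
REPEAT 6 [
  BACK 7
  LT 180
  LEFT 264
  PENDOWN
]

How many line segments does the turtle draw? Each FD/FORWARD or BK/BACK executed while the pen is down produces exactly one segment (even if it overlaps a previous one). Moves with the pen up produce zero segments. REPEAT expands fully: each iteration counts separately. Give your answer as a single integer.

Answer: 6

Derivation:
Executing turtle program step by step:
Start: pos=(0,0), heading=0, pen down
REPEAT 6 [
  -- iteration 1/6 --
  BK 7: (0,0) -> (-7,0) [heading=0, draw]
  LT 180: heading 0 -> 180
  LT 264: heading 180 -> 84
  PD: pen down
  -- iteration 2/6 --
  BK 7: (-7,0) -> (-7.732,-6.962) [heading=84, draw]
  LT 180: heading 84 -> 264
  LT 264: heading 264 -> 168
  PD: pen down
  -- iteration 3/6 --
  BK 7: (-7.732,-6.962) -> (-0.885,-8.417) [heading=168, draw]
  LT 180: heading 168 -> 348
  LT 264: heading 348 -> 252
  PD: pen down
  -- iteration 4/6 --
  BK 7: (-0.885,-8.417) -> (1.278,-1.76) [heading=252, draw]
  LT 180: heading 252 -> 72
  LT 264: heading 72 -> 336
  PD: pen down
  -- iteration 5/6 --
  BK 7: (1.278,-1.76) -> (-5.116,1.088) [heading=336, draw]
  LT 180: heading 336 -> 156
  LT 264: heading 156 -> 60
  PD: pen down
  -- iteration 6/6 --
  BK 7: (-5.116,1.088) -> (-8.616,-4.975) [heading=60, draw]
  LT 180: heading 60 -> 240
  LT 264: heading 240 -> 144
  PD: pen down
]
Final: pos=(-8.616,-4.975), heading=144, 6 segment(s) drawn
Segments drawn: 6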